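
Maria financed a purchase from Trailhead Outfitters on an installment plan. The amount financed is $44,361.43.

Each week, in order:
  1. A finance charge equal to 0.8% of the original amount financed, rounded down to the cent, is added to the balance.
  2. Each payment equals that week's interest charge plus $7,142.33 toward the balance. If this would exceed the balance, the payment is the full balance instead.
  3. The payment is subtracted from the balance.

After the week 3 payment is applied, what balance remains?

Week 1: opening $44,361.43; interest $354.89 → $44,716.32; payment $7,497.22; balance $37,219.10
Week 2: opening $37,219.10; interest $354.89 → $37,573.99; payment $7,497.22; balance $30,076.77
Week 3: opening $30,076.77; interest $354.89 → $30,431.66; payment $7,497.22; balance $22,934.44

$22,934.44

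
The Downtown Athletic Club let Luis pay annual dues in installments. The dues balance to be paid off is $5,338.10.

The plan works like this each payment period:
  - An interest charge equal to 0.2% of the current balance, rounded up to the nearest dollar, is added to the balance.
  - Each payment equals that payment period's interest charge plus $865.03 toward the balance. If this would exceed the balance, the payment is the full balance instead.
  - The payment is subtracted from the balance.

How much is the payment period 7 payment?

$148.92

Payment period 1: opening $5,338.10; interest $11.00 → $5,349.10; payment $876.03; balance $4,473.07
Payment period 2: opening $4,473.07; interest $9.00 → $4,482.07; payment $874.03; balance $3,608.04
Payment period 3: opening $3,608.04; interest $8.00 → $3,616.04; payment $873.03; balance $2,743.01
Payment period 4: opening $2,743.01; interest $6.00 → $2,749.01; payment $871.03; balance $1,877.98
Payment period 5: opening $1,877.98; interest $4.00 → $1,881.98; payment $869.03; balance $1,012.95
Payment period 6: opening $1,012.95; interest $3.00 → $1,015.95; payment $868.03; balance $147.92
Payment period 7: opening $147.92; interest $1.00 → $148.92; payment $148.92; balance $0.00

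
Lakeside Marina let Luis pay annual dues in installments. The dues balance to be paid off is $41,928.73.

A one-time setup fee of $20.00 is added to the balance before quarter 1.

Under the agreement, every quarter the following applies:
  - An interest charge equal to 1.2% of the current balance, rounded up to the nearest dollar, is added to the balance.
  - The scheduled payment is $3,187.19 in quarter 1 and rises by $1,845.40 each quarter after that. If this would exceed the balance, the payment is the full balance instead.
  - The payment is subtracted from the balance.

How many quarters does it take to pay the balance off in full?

Quarter 1: $41,948.73 +$504.00 interest = $42,452.73; pay $3,187.19 → $39,265.54
Quarter 2: $39,265.54 +$472.00 interest = $39,737.54; pay $5,032.59 → $34,704.95
Quarter 3: $34,704.95 +$417.00 interest = $35,121.95; pay $6,877.99 → $28,243.96
Quarter 4: $28,243.96 +$339.00 interest = $28,582.96; pay $8,723.39 → $19,859.57
Quarter 5: $19,859.57 +$239.00 interest = $20,098.57; pay $10,568.79 → $9,529.78
Quarter 6: $9,529.78 +$115.00 interest = $9,644.78; pay $9,644.78 → $0.00
Balance reaches $0.00 in quarter 6.

6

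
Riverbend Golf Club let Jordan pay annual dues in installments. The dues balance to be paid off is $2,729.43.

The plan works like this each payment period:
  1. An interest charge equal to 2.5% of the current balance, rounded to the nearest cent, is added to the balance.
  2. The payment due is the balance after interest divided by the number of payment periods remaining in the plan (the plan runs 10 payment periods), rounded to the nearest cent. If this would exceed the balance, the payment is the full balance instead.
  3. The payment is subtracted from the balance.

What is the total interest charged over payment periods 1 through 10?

$404.90

Payment period 1: $2,729.43 +$68.24 interest = $2,797.67; pay $279.77 → $2,517.90
Payment period 2: $2,517.90 +$62.95 interest = $2,580.85; pay $286.76 → $2,294.09
Payment period 3: $2,294.09 +$57.35 interest = $2,351.44; pay $293.93 → $2,057.51
Payment period 4: $2,057.51 +$51.44 interest = $2,108.95; pay $301.28 → $1,807.67
Payment period 5: $1,807.67 +$45.19 interest = $1,852.86; pay $308.81 → $1,544.05
Payment period 6: $1,544.05 +$38.60 interest = $1,582.65; pay $316.53 → $1,266.12
Payment period 7: $1,266.12 +$31.65 interest = $1,297.77; pay $324.44 → $973.33
Payment period 8: $973.33 +$24.33 interest = $997.66; pay $332.55 → $665.11
Payment period 9: $665.11 +$16.63 interest = $681.74; pay $340.87 → $340.87
Payment period 10: $340.87 +$8.52 interest = $349.39; pay $349.39 → $0.00
Total interest: $68.24 + $62.95 + $57.35 + $51.44 + $45.19 + $38.60 + $31.65 + $24.33 + $16.63 + $8.52 = $404.90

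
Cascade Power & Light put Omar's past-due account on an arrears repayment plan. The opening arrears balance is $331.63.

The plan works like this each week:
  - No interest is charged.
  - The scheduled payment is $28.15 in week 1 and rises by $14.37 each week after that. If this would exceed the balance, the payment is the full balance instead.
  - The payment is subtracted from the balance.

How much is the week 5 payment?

$85.63

Week 1: $331.63 − $28.15 → $303.48
Week 2: $303.48 − $42.52 → $260.96
Week 3: $260.96 − $56.89 → $204.07
Week 4: $204.07 − $71.26 → $132.81
Week 5: $132.81 − $85.63 → $47.18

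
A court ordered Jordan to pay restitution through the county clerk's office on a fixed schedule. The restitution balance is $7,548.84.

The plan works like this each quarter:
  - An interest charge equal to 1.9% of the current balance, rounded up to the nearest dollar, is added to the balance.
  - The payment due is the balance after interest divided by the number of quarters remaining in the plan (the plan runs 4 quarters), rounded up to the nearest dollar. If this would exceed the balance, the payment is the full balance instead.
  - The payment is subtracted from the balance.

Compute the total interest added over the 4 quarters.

$367.00

Quarter 1: opening $7,548.84; interest $144.00 → $7,692.84; payment $1,924.00; balance $5,768.84
Quarter 2: opening $5,768.84; interest $110.00 → $5,878.84; payment $1,960.00; balance $3,918.84
Quarter 3: opening $3,918.84; interest $75.00 → $3,993.84; payment $1,997.00; balance $1,996.84
Quarter 4: opening $1,996.84; interest $38.00 → $2,034.84; payment $2,034.84; balance $0.00
Total interest: $144.00 + $110.00 + $75.00 + $38.00 = $367.00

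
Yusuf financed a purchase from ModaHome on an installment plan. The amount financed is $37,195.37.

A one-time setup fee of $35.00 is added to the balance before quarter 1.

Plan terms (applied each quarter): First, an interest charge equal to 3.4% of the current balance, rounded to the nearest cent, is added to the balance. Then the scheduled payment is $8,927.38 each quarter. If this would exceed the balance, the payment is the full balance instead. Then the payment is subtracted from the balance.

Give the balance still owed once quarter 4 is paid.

Quarter 1: opening $37,230.37; interest $1,265.83 → $38,496.20; payment $8,927.38; balance $29,568.82
Quarter 2: opening $29,568.82; interest $1,005.34 → $30,574.16; payment $8,927.38; balance $21,646.78
Quarter 3: opening $21,646.78; interest $735.99 → $22,382.77; payment $8,927.38; balance $13,455.39
Quarter 4: opening $13,455.39; interest $457.48 → $13,912.87; payment $8,927.38; balance $4,985.49

$4,985.49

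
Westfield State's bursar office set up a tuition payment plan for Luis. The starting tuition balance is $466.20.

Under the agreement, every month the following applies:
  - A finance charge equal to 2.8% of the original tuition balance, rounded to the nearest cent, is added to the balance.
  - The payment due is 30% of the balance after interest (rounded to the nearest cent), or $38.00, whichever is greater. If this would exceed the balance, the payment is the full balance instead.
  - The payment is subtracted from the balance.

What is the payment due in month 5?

Month 1: $466.20 +$13.05 interest = $479.25; pay $143.78 → $335.47
Month 2: $335.47 +$13.05 interest = $348.52; pay $104.56 → $243.96
Month 3: $243.96 +$13.05 interest = $257.01; pay $77.10 → $179.91
Month 4: $179.91 +$13.05 interest = $192.96; pay $57.89 → $135.07
Month 5: $135.07 +$13.05 interest = $148.12; pay $44.44 → $103.68

$44.44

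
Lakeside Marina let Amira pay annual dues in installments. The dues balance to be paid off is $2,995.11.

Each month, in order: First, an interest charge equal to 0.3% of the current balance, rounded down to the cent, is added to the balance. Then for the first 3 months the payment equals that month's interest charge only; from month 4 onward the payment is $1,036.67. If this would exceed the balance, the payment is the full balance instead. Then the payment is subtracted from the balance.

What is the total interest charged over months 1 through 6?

$44.62

Month 1: opening $2,995.11; interest $8.98 → $3,004.09; payment $8.98; balance $2,995.11
Month 2: opening $2,995.11; interest $8.98 → $3,004.09; payment $8.98; balance $2,995.11
Month 3: opening $2,995.11; interest $8.98 → $3,004.09; payment $8.98; balance $2,995.11
Month 4: opening $2,995.11; interest $8.98 → $3,004.09; payment $1,036.67; balance $1,967.42
Month 5: opening $1,967.42; interest $5.90 → $1,973.32; payment $1,036.67; balance $936.65
Month 6: opening $936.65; interest $2.80 → $939.45; payment $939.45; balance $0.00
Total interest: $8.98 + $8.98 + $8.98 + $8.98 + $5.90 + $2.80 = $44.62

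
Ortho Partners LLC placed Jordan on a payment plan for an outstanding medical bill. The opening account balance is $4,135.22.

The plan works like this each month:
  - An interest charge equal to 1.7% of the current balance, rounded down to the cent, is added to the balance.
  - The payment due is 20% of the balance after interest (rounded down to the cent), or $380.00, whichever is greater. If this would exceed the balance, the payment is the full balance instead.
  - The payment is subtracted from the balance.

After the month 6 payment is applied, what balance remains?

Month 1: opening $4,135.22; interest $70.29 → $4,205.51; payment $841.10; balance $3,364.41
Month 2: opening $3,364.41; interest $57.19 → $3,421.60; payment $684.32; balance $2,737.28
Month 3: opening $2,737.28; interest $46.53 → $2,783.81; payment $556.76; balance $2,227.05
Month 4: opening $2,227.05; interest $37.85 → $2,264.90; payment $452.98; balance $1,811.92
Month 5: opening $1,811.92; interest $30.80 → $1,842.72; payment $380.00; balance $1,462.72
Month 6: opening $1,462.72; interest $24.86 → $1,487.58; payment $380.00; balance $1,107.58

$1,107.58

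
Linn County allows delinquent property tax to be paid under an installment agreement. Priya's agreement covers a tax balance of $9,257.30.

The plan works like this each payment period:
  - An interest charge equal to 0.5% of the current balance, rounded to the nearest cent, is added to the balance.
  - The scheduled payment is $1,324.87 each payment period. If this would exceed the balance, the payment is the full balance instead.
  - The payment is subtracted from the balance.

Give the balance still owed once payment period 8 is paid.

Payment period 1: opening $9,257.30; interest $46.29 → $9,303.59; payment $1,324.87; balance $7,978.72
Payment period 2: opening $7,978.72; interest $39.89 → $8,018.61; payment $1,324.87; balance $6,693.74
Payment period 3: opening $6,693.74; interest $33.47 → $6,727.21; payment $1,324.87; balance $5,402.34
Payment period 4: opening $5,402.34; interest $27.01 → $5,429.35; payment $1,324.87; balance $4,104.48
Payment period 5: opening $4,104.48; interest $20.52 → $4,125.00; payment $1,324.87; balance $2,800.13
Payment period 6: opening $2,800.13; interest $14.00 → $2,814.13; payment $1,324.87; balance $1,489.26
Payment period 7: opening $1,489.26; interest $7.45 → $1,496.71; payment $1,324.87; balance $171.84
Payment period 8: opening $171.84; interest $0.86 → $172.70; payment $172.70; balance $0.00

$0.00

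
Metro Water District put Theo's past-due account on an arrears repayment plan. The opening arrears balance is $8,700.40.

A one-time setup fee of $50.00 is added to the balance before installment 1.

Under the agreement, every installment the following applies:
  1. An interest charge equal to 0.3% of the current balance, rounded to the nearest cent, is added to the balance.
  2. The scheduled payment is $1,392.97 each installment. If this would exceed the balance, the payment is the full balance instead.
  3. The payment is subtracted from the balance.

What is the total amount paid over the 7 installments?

$8,847.63

Installment 1: $8,750.40 +$26.25 interest = $8,776.65; pay $1,392.97 → $7,383.68
Installment 2: $7,383.68 +$22.15 interest = $7,405.83; pay $1,392.97 → $6,012.86
Installment 3: $6,012.86 +$18.04 interest = $6,030.90; pay $1,392.97 → $4,637.93
Installment 4: $4,637.93 +$13.91 interest = $4,651.84; pay $1,392.97 → $3,258.87
Installment 5: $3,258.87 +$9.78 interest = $3,268.65; pay $1,392.97 → $1,875.68
Installment 6: $1,875.68 +$5.63 interest = $1,881.31; pay $1,392.97 → $488.34
Installment 7: $488.34 +$1.47 interest = $489.81; pay $489.81 → $0.00
Total paid: $8,847.63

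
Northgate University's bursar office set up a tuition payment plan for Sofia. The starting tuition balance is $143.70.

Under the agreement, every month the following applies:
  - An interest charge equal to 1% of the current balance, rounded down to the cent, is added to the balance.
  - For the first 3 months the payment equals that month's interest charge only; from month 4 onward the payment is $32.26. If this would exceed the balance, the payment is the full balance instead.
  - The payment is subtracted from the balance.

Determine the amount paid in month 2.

$1.43

Month 1: $143.70 +$1.43 interest = $145.13; pay $1.43 → $143.70
Month 2: $143.70 +$1.43 interest = $145.13; pay $1.43 → $143.70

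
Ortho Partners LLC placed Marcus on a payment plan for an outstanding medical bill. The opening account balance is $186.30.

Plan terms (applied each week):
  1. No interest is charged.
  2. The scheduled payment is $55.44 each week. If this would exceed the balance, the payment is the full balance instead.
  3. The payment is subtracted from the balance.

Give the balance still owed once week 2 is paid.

$75.42

# | Opening | Payment | End bal
1 | $186.30 | $55.44 | $130.86
2 | $130.86 | $55.44 | $75.42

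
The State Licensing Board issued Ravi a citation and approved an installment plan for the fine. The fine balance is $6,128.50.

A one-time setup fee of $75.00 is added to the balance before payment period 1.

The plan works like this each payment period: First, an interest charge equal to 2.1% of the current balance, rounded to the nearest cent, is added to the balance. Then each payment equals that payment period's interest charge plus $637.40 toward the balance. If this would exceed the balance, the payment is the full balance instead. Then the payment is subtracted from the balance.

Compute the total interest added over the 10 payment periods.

Payment period 1: $6,203.50 +$130.27 interest = $6,333.77; pay $767.67 → $5,566.10
Payment period 2: $5,566.10 +$116.89 interest = $5,682.99; pay $754.29 → $4,928.70
Payment period 3: $4,928.70 +$103.50 interest = $5,032.20; pay $740.90 → $4,291.30
Payment period 4: $4,291.30 +$90.12 interest = $4,381.42; pay $727.52 → $3,653.90
Payment period 5: $3,653.90 +$76.73 interest = $3,730.63; pay $714.13 → $3,016.50
Payment period 6: $3,016.50 +$63.35 interest = $3,079.85; pay $700.75 → $2,379.10
Payment period 7: $2,379.10 +$49.96 interest = $2,429.06; pay $687.36 → $1,741.70
Payment period 8: $1,741.70 +$36.58 interest = $1,778.28; pay $673.98 → $1,104.30
Payment period 9: $1,104.30 +$23.19 interest = $1,127.49; pay $660.59 → $466.90
Payment period 10: $466.90 +$9.80 interest = $476.70; pay $476.70 → $0.00
Total interest: $130.27 + $116.89 + $103.50 + $90.12 + $76.73 + $63.35 + $49.96 + $36.58 + $23.19 + $9.80 = $700.39

$700.39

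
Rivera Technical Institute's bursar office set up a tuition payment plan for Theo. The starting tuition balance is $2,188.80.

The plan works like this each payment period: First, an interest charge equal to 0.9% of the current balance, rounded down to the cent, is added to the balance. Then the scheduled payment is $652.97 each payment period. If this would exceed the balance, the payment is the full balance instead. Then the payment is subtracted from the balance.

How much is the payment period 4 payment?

Payment period 1: opening $2,188.80; interest $19.69 → $2,208.49; payment $652.97; balance $1,555.52
Payment period 2: opening $1,555.52; interest $13.99 → $1,569.51; payment $652.97; balance $916.54
Payment period 3: opening $916.54; interest $8.24 → $924.78; payment $652.97; balance $271.81
Payment period 4: opening $271.81; interest $2.44 → $274.25; payment $274.25; balance $0.00

$274.25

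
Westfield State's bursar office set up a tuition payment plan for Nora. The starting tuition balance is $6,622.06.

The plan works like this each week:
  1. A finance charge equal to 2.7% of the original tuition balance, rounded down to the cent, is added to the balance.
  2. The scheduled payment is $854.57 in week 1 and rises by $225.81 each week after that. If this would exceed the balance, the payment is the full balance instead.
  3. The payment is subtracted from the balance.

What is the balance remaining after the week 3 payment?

$3,917.29

Week 1: $6,622.06 +$178.79 interest = $6,800.85; pay $854.57 → $5,946.28
Week 2: $5,946.28 +$178.79 interest = $6,125.07; pay $1,080.38 → $5,044.69
Week 3: $5,044.69 +$178.79 interest = $5,223.48; pay $1,306.19 → $3,917.29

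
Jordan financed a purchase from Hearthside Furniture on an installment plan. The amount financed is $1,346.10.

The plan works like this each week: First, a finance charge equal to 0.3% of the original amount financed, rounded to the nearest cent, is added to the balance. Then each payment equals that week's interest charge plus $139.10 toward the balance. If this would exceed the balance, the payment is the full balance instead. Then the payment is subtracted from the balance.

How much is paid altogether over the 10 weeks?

# | Opening | Interest | Payment | End bal
1 | $1,346.10 | $4.04 | $143.14 | $1,207.00
2 | $1,207.00 | $4.04 | $143.14 | $1,067.90
3 | $1,067.90 | $4.04 | $143.14 | $928.80
4 | $928.80 | $4.04 | $143.14 | $789.70
5 | $789.70 | $4.04 | $143.14 | $650.60
6 | $650.60 | $4.04 | $143.14 | $511.50
7 | $511.50 | $4.04 | $143.14 | $372.40
8 | $372.40 | $4.04 | $143.14 | $233.30
9 | $233.30 | $4.04 | $143.14 | $94.20
10 | $94.20 | $4.04 | $98.24 | $0.00
Total paid: $1,386.50

$1,386.50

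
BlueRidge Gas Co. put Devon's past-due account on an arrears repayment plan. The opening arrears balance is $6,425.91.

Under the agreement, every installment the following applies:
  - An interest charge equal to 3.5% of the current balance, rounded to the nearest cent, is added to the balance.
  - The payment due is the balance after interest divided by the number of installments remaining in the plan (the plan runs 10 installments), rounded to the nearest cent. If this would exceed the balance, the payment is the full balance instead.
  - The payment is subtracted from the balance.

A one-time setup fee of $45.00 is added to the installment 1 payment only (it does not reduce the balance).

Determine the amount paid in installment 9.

# | Opening | Interest | Payment | Fee | End bal
1 | $6,425.91 | $224.91 | $665.08 | $45.00 | $5,985.74
2 | $5,985.74 | $209.50 | $688.36 | — | $5,506.88
3 | $5,506.88 | $192.74 | $712.45 | — | $4,987.17
4 | $4,987.17 | $174.55 | $737.39 | — | $4,424.33
5 | $4,424.33 | $154.85 | $763.20 | — | $3,815.98
6 | $3,815.98 | $133.56 | $789.91 | — | $3,159.63
7 | $3,159.63 | $110.59 | $817.56 | — | $2,452.66
8 | $2,452.66 | $85.84 | $846.17 | — | $1,692.33
9 | $1,692.33 | $59.23 | $875.78 | — | $875.78

$875.78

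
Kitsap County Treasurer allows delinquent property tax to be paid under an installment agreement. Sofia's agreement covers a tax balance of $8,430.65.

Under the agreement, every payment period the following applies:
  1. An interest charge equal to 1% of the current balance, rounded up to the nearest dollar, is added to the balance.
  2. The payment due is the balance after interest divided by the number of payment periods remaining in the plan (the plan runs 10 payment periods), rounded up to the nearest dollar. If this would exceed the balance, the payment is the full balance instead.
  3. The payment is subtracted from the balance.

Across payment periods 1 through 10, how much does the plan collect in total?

# | Opening | Interest | Payment | End bal
1 | $8,430.65 | $85.00 | $852.00 | $7,663.65
2 | $7,663.65 | $77.00 | $861.00 | $6,879.65
3 | $6,879.65 | $69.00 | $869.00 | $6,079.65
4 | $6,079.65 | $61.00 | $878.00 | $5,262.65
5 | $5,262.65 | $53.00 | $886.00 | $4,429.65
6 | $4,429.65 | $45.00 | $895.00 | $3,579.65
7 | $3,579.65 | $36.00 | $904.00 | $2,711.65
8 | $2,711.65 | $28.00 | $914.00 | $1,825.65
9 | $1,825.65 | $19.00 | $923.00 | $921.65
10 | $921.65 | $10.00 | $931.65 | $0.00
Total paid: $8,913.65

$8,913.65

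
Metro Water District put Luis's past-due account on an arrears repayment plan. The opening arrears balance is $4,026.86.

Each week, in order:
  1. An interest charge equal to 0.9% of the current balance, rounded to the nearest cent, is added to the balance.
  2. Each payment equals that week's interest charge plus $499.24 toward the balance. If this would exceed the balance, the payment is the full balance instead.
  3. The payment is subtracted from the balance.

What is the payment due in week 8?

$504.03

Week 1: opening $4,026.86; interest $36.24 → $4,063.10; payment $535.48; balance $3,527.62
Week 2: opening $3,527.62; interest $31.75 → $3,559.37; payment $530.99; balance $3,028.38
Week 3: opening $3,028.38; interest $27.26 → $3,055.64; payment $526.50; balance $2,529.14
Week 4: opening $2,529.14; interest $22.76 → $2,551.90; payment $522.00; balance $2,029.90
Week 5: opening $2,029.90; interest $18.27 → $2,048.17; payment $517.51; balance $1,530.66
Week 6: opening $1,530.66; interest $13.78 → $1,544.44; payment $513.02; balance $1,031.42
Week 7: opening $1,031.42; interest $9.28 → $1,040.70; payment $508.52; balance $532.18
Week 8: opening $532.18; interest $4.79 → $536.97; payment $504.03; balance $32.94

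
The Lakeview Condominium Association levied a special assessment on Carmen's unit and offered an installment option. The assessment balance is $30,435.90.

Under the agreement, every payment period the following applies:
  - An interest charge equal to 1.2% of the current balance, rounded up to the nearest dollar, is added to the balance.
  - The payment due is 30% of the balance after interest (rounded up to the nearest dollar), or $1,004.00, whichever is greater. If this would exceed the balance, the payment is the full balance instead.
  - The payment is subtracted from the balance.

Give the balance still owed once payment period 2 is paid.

Payment period 1: $30,435.90 +$366.00 interest = $30,801.90; pay $9,241.00 → $21,560.90
Payment period 2: $21,560.90 +$259.00 interest = $21,819.90; pay $6,546.00 → $15,273.90

$15,273.90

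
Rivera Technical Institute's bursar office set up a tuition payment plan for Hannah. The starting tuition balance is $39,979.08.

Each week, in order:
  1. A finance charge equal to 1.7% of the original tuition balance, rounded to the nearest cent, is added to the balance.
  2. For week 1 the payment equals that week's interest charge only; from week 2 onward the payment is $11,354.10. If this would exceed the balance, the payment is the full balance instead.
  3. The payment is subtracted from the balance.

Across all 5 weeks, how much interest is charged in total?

$3,398.20

# | Opening | Interest | Payment | End bal
1 | $39,979.08 | $679.64 | $679.64 | $39,979.08
2 | $39,979.08 | $679.64 | $11,354.10 | $29,304.62
3 | $29,304.62 | $679.64 | $11,354.10 | $18,630.16
4 | $18,630.16 | $679.64 | $11,354.10 | $7,955.70
5 | $7,955.70 | $679.64 | $8,635.34 | $0.00
Total interest: $679.64 + $679.64 + $679.64 + $679.64 + $679.64 = $3,398.20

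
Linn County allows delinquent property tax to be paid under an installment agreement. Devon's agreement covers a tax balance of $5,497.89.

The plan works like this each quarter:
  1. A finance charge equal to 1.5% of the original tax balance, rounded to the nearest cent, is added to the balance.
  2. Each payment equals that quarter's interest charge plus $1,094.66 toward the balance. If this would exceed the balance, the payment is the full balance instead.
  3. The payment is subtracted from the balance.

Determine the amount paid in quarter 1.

# | Opening | Interest | Payment | End bal
1 | $5,497.89 | $82.47 | $1,177.13 | $4,403.23

$1,177.13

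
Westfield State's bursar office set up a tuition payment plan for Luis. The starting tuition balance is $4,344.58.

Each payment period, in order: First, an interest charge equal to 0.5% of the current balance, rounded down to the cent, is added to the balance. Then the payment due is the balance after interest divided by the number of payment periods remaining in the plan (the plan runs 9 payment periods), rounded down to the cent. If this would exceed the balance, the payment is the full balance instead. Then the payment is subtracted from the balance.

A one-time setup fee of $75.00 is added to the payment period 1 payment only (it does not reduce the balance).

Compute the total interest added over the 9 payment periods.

Payment period 1: opening $4,344.58; interest $21.72 → $4,366.30; payment $485.14 (+ $75.00 fee); balance $3,881.16
Payment period 2: opening $3,881.16; interest $19.40 → $3,900.56; payment $487.57; balance $3,412.99
Payment period 3: opening $3,412.99; interest $17.06 → $3,430.05; payment $490.00; balance $2,940.05
Payment period 4: opening $2,940.05; interest $14.70 → $2,954.75; payment $492.45; balance $2,462.30
Payment period 5: opening $2,462.30; interest $12.31 → $2,474.61; payment $494.92; balance $1,979.69
Payment period 6: opening $1,979.69; interest $9.89 → $1,989.58; payment $497.39; balance $1,492.19
Payment period 7: opening $1,492.19; interest $7.46 → $1,499.65; payment $499.88; balance $999.77
Payment period 8: opening $999.77; interest $4.99 → $1,004.76; payment $502.38; balance $502.38
Payment period 9: opening $502.38; interest $2.51 → $504.89; payment $504.89; balance $0.00
Total interest: $21.72 + $19.40 + $17.06 + $14.70 + $12.31 + $9.89 + $7.46 + $4.99 + $2.51 = $110.04

$110.04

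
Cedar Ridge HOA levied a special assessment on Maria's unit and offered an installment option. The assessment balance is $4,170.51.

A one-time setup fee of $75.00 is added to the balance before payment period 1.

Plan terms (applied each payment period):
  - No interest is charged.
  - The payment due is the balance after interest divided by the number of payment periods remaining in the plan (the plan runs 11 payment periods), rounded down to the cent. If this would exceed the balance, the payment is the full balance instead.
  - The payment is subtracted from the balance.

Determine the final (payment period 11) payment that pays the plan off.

Payment period 1: opening $4,245.51; payment $385.95; balance $3,859.56
Payment period 2: opening $3,859.56; payment $385.95; balance $3,473.61
Payment period 3: opening $3,473.61; payment $385.95; balance $3,087.66
Payment period 4: opening $3,087.66; payment $385.95; balance $2,701.71
Payment period 5: opening $2,701.71; payment $385.95; balance $2,315.76
Payment period 6: opening $2,315.76; payment $385.96; balance $1,929.80
Payment period 7: opening $1,929.80; payment $385.96; balance $1,543.84
Payment period 8: opening $1,543.84; payment $385.96; balance $1,157.88
Payment period 9: opening $1,157.88; payment $385.96; balance $771.92
Payment period 10: opening $771.92; payment $385.96; balance $385.96
Payment period 11: opening $385.96; payment $385.96; balance $0.00

$385.96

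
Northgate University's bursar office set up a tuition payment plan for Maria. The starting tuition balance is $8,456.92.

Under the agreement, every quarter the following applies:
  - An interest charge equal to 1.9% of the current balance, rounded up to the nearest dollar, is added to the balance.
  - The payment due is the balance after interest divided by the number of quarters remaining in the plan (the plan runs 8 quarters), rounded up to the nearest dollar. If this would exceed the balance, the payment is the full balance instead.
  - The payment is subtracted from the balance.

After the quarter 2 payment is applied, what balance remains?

Quarter 1: $8,456.92 +$161.00 interest = $8,617.92; pay $1,078.00 → $7,539.92
Quarter 2: $7,539.92 +$144.00 interest = $7,683.92; pay $1,098.00 → $6,585.92

$6,585.92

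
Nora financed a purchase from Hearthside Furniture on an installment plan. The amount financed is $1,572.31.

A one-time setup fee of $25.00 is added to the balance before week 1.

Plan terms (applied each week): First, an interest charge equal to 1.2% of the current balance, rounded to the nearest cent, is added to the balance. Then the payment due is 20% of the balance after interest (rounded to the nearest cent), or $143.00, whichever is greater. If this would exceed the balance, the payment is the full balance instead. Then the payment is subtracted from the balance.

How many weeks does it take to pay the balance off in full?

Week 1: $1,597.31 +$19.17 interest = $1,616.48; pay $323.30 → $1,293.18
Week 2: $1,293.18 +$15.52 interest = $1,308.70; pay $261.74 → $1,046.96
Week 3: $1,046.96 +$12.56 interest = $1,059.52; pay $211.90 → $847.62
Week 4: $847.62 +$10.17 interest = $857.79; pay $171.56 → $686.23
Week 5: $686.23 +$8.23 interest = $694.46; pay $143.00 → $551.46
Week 6: $551.46 +$6.62 interest = $558.08; pay $143.00 → $415.08
Week 7: $415.08 +$4.98 interest = $420.06; pay $143.00 → $277.06
Week 8: $277.06 +$3.32 interest = $280.38; pay $143.00 → $137.38
Week 9: $137.38 +$1.65 interest = $139.03; pay $139.03 → $0.00
Balance reaches $0.00 in week 9.

9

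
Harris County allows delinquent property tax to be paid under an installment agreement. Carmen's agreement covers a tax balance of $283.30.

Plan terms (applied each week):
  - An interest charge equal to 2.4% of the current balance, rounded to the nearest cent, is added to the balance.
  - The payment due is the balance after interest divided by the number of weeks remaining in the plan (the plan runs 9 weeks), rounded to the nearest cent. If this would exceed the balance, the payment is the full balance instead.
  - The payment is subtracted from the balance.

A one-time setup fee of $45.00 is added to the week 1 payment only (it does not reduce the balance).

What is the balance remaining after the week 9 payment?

$0.00

# | Opening | Interest | Payment | Fee | End bal
1 | $283.30 | $6.80 | $32.23 | $45.00 | $257.87
2 | $257.87 | $6.19 | $33.01 | — | $231.05
3 | $231.05 | $5.55 | $33.80 | — | $202.80
4 | $202.80 | $4.87 | $34.61 | — | $173.06
5 | $173.06 | $4.15 | $35.44 | — | $141.77
6 | $141.77 | $3.40 | $36.29 | — | $108.88
7 | $108.88 | $2.61 | $37.16 | — | $74.33
8 | $74.33 | $1.78 | $38.06 | — | $38.05
9 | $38.05 | $0.91 | $38.96 | — | $0.00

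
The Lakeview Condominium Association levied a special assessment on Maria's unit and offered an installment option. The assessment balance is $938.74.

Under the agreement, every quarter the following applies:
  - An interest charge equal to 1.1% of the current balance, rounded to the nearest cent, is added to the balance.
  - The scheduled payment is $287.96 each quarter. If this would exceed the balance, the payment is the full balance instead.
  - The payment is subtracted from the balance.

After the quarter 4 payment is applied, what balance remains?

Quarter 1: $938.74 +$10.33 interest = $949.07; pay $287.96 → $661.11
Quarter 2: $661.11 +$7.27 interest = $668.38; pay $287.96 → $380.42
Quarter 3: $380.42 +$4.18 interest = $384.60; pay $287.96 → $96.64
Quarter 4: $96.64 +$1.06 interest = $97.70; pay $97.70 → $0.00

$0.00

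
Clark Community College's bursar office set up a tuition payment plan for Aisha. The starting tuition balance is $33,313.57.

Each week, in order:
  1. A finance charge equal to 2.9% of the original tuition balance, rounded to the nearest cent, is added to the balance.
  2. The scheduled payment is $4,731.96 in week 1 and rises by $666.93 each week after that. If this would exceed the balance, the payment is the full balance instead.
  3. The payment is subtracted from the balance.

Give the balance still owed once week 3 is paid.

Week 1: $33,313.57 +$966.09 interest = $34,279.66; pay $4,731.96 → $29,547.70
Week 2: $29,547.70 +$966.09 interest = $30,513.79; pay $5,398.89 → $25,114.90
Week 3: $25,114.90 +$966.09 interest = $26,080.99; pay $6,065.82 → $20,015.17

$20,015.17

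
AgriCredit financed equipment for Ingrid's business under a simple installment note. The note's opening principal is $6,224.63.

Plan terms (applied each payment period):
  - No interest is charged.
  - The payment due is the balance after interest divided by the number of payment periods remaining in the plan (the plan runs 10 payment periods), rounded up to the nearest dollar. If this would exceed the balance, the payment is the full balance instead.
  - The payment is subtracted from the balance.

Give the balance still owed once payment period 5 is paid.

Payment period 1: opening $6,224.63; payment $623.00; balance $5,601.63
Payment period 2: opening $5,601.63; payment $623.00; balance $4,978.63
Payment period 3: opening $4,978.63; payment $623.00; balance $4,355.63
Payment period 4: opening $4,355.63; payment $623.00; balance $3,732.63
Payment period 5: opening $3,732.63; payment $623.00; balance $3,109.63

$3,109.63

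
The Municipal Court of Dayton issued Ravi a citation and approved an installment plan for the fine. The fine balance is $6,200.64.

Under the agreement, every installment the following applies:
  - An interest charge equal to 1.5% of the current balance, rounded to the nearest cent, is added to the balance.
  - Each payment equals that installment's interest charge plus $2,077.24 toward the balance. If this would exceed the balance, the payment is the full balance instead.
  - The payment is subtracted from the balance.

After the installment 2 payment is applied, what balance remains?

$2,046.16

Installment 1: opening $6,200.64; interest $93.01 → $6,293.65; payment $2,170.25; balance $4,123.40
Installment 2: opening $4,123.40; interest $61.85 → $4,185.25; payment $2,139.09; balance $2,046.16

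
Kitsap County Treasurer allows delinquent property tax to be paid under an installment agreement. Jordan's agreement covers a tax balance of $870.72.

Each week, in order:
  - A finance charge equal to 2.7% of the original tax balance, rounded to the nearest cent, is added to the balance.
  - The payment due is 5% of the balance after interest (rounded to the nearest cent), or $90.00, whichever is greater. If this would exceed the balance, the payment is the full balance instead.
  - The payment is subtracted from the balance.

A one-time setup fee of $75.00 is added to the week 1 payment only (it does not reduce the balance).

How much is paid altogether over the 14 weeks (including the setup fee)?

Week 1: opening $870.72; interest $23.51 → $894.23; payment $90.00 (+ $75.00 fee); balance $804.23
Week 2: opening $804.23; interest $23.51 → $827.74; payment $90.00; balance $737.74
Week 3: opening $737.74; interest $23.51 → $761.25; payment $90.00; balance $671.25
Week 4: opening $671.25; interest $23.51 → $694.76; payment $90.00; balance $604.76
Week 5: opening $604.76; interest $23.51 → $628.27; payment $90.00; balance $538.27
Week 6: opening $538.27; interest $23.51 → $561.78; payment $90.00; balance $471.78
Week 7: opening $471.78; interest $23.51 → $495.29; payment $90.00; balance $405.29
Week 8: opening $405.29; interest $23.51 → $428.80; payment $90.00; balance $338.80
Week 9: opening $338.80; interest $23.51 → $362.31; payment $90.00; balance $272.31
Week 10: opening $272.31; interest $23.51 → $295.82; payment $90.00; balance $205.82
Week 11: opening $205.82; interest $23.51 → $229.33; payment $90.00; balance $139.33
Week 12: opening $139.33; interest $23.51 → $162.84; payment $90.00; balance $72.84
Week 13: opening $72.84; interest $23.51 → $96.35; payment $90.00; balance $6.35
Week 14: opening $6.35; interest $23.51 → $29.86; payment $29.86; balance $0.00
Total paid: $1,274.86

$1,274.86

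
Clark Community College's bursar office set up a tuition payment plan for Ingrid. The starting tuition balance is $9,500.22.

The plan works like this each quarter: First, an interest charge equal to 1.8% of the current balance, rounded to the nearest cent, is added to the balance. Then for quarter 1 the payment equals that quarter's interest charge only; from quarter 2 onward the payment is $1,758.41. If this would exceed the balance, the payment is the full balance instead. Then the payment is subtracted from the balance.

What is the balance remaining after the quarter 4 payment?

Quarter 1: $9,500.22 +$171.00 interest = $9,671.22; pay $171.00 → $9,500.22
Quarter 2: $9,500.22 +$171.00 interest = $9,671.22; pay $1,758.41 → $7,912.81
Quarter 3: $7,912.81 +$142.43 interest = $8,055.24; pay $1,758.41 → $6,296.83
Quarter 4: $6,296.83 +$113.34 interest = $6,410.17; pay $1,758.41 → $4,651.76

$4,651.76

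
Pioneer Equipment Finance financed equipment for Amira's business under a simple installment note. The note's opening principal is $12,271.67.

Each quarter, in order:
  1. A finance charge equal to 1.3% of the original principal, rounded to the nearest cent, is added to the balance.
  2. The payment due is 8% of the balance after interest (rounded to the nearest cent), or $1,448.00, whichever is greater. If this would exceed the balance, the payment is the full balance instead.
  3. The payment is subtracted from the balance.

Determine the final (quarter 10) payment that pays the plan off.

Quarter 1: opening $12,271.67; interest $159.53 → $12,431.20; payment $1,448.00; balance $10,983.20
Quarter 2: opening $10,983.20; interest $159.53 → $11,142.73; payment $1,448.00; balance $9,694.73
Quarter 3: opening $9,694.73; interest $159.53 → $9,854.26; payment $1,448.00; balance $8,406.26
Quarter 4: opening $8,406.26; interest $159.53 → $8,565.79; payment $1,448.00; balance $7,117.79
Quarter 5: opening $7,117.79; interest $159.53 → $7,277.32; payment $1,448.00; balance $5,829.32
Quarter 6: opening $5,829.32; interest $159.53 → $5,988.85; payment $1,448.00; balance $4,540.85
Quarter 7: opening $4,540.85; interest $159.53 → $4,700.38; payment $1,448.00; balance $3,252.38
Quarter 8: opening $3,252.38; interest $159.53 → $3,411.91; payment $1,448.00; balance $1,963.91
Quarter 9: opening $1,963.91; interest $159.53 → $2,123.44; payment $1,448.00; balance $675.44
Quarter 10: opening $675.44; interest $159.53 → $834.97; payment $834.97; balance $0.00

$834.97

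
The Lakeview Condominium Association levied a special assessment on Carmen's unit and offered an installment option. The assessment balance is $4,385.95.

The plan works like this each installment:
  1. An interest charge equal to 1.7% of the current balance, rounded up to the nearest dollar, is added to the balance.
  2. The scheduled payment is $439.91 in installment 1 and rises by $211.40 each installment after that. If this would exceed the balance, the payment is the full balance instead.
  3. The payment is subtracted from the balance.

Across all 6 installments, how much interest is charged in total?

# | Opening | Interest | Payment | End bal
1 | $4,385.95 | $75.00 | $439.91 | $4,021.04
2 | $4,021.04 | $69.00 | $651.31 | $3,438.73
3 | $3,438.73 | $59.00 | $862.71 | $2,635.02
4 | $2,635.02 | $45.00 | $1,074.11 | $1,605.91
5 | $1,605.91 | $28.00 | $1,285.51 | $348.40
6 | $348.40 | $6.00 | $354.40 | $0.00
Total interest: $75.00 + $69.00 + $59.00 + $45.00 + $28.00 + $6.00 = $282.00

$282.00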